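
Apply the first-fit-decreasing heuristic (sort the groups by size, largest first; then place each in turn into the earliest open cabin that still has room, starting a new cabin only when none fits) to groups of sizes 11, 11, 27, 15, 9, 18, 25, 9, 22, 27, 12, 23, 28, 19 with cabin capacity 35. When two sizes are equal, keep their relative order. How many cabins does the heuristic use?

Sorted descending: 28, 27, 27, 25, 23, 22, 19, 18, 15, 12, 11, 11, 9, 9.
  28 → cabin 1 (new)  [load 28/35]
  27 → cabin 2 (new)  [load 27/35]
  27 → cabin 3 (new)  [load 27/35]
  25 → cabin 4 (new)  [load 25/35]
  23 → cabin 5 (new)  [load 23/35]
  22 → cabin 6 (new)  [load 22/35]
  19 → cabin 7 (new)  [load 19/35]
  18 → cabin 8 (new)  [load 18/35]
  15 → cabin 7  [load 34/35]
  12 → cabin 5  [load 35/35]
  11 → cabin 6  [load 33/35]
  11 → cabin 8  [load 29/35]
  9 → cabin 4  [load 34/35]
  9 → cabin 9 (new)  [load 9/35]
9 cabins opened.

9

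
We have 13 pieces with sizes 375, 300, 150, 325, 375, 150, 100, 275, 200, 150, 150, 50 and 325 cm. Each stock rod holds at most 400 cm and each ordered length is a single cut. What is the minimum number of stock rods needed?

9

Total = 375 + 375 + 325 + 325 + 300 + 275 + 200 + 150 + 150 + 150 + 150 + 100 + 50 = 2925 cm.
Lower bound: ⌈2925/400⌉ = 8 stock rods.
A packing using 9 stock rods:
  stock rod 1: 375 = 375
  stock rod 2: 375 = 375
  stock rod 3: 325 + 50 = 375
  stock rod 4: 325 = 325
  stock rod 5: 300 + 100 = 400
  stock rod 6: 275 = 275
  stock rod 7: 200 + 150 = 350
  stock rod 8: 150 + 150 = 300
  stock rod 9: 150 = 150
No arrangement into 8 stock rods stays within capacity, so 9 is optimal.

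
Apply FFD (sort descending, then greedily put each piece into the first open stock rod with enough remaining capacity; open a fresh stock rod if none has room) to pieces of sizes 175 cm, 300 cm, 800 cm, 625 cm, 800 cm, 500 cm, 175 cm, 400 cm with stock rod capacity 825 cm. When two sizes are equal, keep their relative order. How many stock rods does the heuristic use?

5

Sorted descending: 800, 800, 625, 500, 400, 300, 175, 175.
  800 → stock rod 1 (new)  [load 800/825]
  800 → stock rod 2 (new)  [load 800/825]
  625 → stock rod 3 (new)  [load 625/825]
  500 → stock rod 4 (new)  [load 500/825]
  400 → stock rod 5 (new)  [load 400/825]
  300 → stock rod 4  [load 800/825]
  175 → stock rod 3  [load 800/825]
  175 → stock rod 5  [load 575/825]
5 stock rods opened.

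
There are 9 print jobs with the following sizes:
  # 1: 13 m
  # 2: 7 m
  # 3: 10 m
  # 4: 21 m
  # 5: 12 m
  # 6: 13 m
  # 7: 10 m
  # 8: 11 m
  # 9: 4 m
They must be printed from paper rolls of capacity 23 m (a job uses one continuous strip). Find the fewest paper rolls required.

5

Total = 21 + 13 + 13 + 12 + 11 + 10 + 10 + 7 + 4 = 101 m.
Lower bound: ⌈101/23⌉ = 5 paper rolls.
A packing using 5 paper rolls:
  roll 1: 21 = 21
  roll 2: 13 + 10 = 23
  roll 3: 13 + 10 = 23
  roll 4: 12 + 11 = 23
  roll 5: 7 + 4 = 11
This matches the lower bound, so 5 is optimal.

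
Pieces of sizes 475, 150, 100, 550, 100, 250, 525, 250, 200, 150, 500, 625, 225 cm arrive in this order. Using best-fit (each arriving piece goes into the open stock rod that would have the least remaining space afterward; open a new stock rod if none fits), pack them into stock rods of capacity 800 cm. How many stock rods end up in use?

  475 → stock rod 1 (new)  [load 475/800]
  150 → stock rod 1  [load 625/800]
  100 → stock rod 1  [load 725/800]
  550 → stock rod 2 (new)  [load 550/800]
  100 → stock rod 2  [load 650/800]
  250 → stock rod 3 (new)  [load 250/800]
  525 → stock rod 3  [load 775/800]
  250 → stock rod 4 (new)  [load 250/800]
  200 → stock rod 4  [load 450/800]
  150 → stock rod 2  [load 800/800]
  500 → stock rod 5 (new)  [load 500/800]
  625 → stock rod 6 (new)  [load 625/800]
  225 → stock rod 5  [load 725/800]
6 stock rods opened.

6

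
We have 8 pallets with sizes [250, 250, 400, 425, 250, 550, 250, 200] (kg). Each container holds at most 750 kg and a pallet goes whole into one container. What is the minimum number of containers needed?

Total = 550 + 425 + 400 + 250 + 250 + 250 + 250 + 200 = 2575 kg.
Lower bound: ⌈2575/750⌉ = 4 containers.
A packing using 4 containers:
  container 1: 550 + 200 = 750
  container 2: 425 + 250 = 675
  container 3: 400 + 250 = 650
  container 4: 250 + 250 = 500
This matches the lower bound, so 4 is optimal.

4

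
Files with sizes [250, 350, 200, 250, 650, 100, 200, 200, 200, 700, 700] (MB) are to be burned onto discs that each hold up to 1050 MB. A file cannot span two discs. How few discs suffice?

4

Total = 700 + 700 + 650 + 350 + 250 + 250 + 200 + 200 + 200 + 200 + 100 = 3800 MB.
Lower bound: ⌈3800/1050⌉ = 4 discs.
A packing using 4 discs:
  disc 1: 700 + 350 = 1050
  disc 2: 700 + 250 + 100 = 1050
  disc 3: 650 + 250 = 900
  disc 4: 200 + 200 + 200 + 200 = 800
This matches the lower bound, so 4 is optimal.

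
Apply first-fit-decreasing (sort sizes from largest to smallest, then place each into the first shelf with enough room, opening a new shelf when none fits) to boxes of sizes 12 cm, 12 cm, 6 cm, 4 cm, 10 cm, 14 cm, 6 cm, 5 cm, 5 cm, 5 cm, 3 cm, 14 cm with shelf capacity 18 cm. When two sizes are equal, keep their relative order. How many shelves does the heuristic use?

Sorted descending: 14, 14, 12, 12, 10, 6, 6, 5, 5, 5, 4, 3.
  14 → shelf 1 (new)  [load 14/18]
  14 → shelf 2 (new)  [load 14/18]
  12 → shelf 3 (new)  [load 12/18]
  12 → shelf 4 (new)  [load 12/18]
  10 → shelf 5 (new)  [load 10/18]
  6 → shelf 3  [load 18/18]
  6 → shelf 4  [load 18/18]
  5 → shelf 5  [load 15/18]
  5 → shelf 6 (new)  [load 5/18]
  5 → shelf 6  [load 10/18]
  4 → shelf 1  [load 18/18]
  3 → shelf 2  [load 17/18]
6 shelves opened.

6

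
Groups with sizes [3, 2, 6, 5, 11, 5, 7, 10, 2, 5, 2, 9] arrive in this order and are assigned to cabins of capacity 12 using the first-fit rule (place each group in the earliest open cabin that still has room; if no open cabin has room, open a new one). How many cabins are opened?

  3 → cabin 1 (new)  [load 3/12]
  2 → cabin 1  [load 5/12]
  6 → cabin 1  [load 11/12]
  5 → cabin 2 (new)  [load 5/12]
  11 → cabin 3 (new)  [load 11/12]
  5 → cabin 2  [load 10/12]
  7 → cabin 4 (new)  [load 7/12]
  10 → cabin 5 (new)  [load 10/12]
  2 → cabin 2  [load 12/12]
  5 → cabin 4  [load 12/12]
  2 → cabin 5  [load 12/12]
  9 → cabin 6 (new)  [load 9/12]
6 cabins opened.

6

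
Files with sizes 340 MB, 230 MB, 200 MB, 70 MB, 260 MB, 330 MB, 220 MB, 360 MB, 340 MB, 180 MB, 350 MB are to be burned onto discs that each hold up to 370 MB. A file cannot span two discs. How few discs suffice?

10

Total = 360 + 350 + 340 + 340 + 330 + 260 + 230 + 220 + 200 + 180 + 70 = 2880 MB.
Lower bound: ⌈2880/370⌉ = 8 discs.
Also, 9 files each exceed 185 MB, and no two of those can share a disc, so at least 9 discs are needed.
A packing using 10 discs:
  disc 1: 360 = 360
  disc 2: 350 = 350
  disc 3: 340 = 340
  disc 4: 340 = 340
  disc 5: 330 = 330
  disc 6: 260 + 70 = 330
  disc 7: 230 = 230
  disc 8: 220 = 220
  disc 9: 200 = 200
  disc 10: 180 = 180
No arrangement into 9 discs stays within capacity, so 10 is optimal.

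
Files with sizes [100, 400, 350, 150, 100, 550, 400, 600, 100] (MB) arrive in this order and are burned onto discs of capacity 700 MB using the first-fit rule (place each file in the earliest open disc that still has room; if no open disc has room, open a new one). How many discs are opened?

5

  100 → disc 1 (new)  [load 100/700]
  400 → disc 1  [load 500/700]
  350 → disc 2 (new)  [load 350/700]
  150 → disc 1  [load 650/700]
  100 → disc 2  [load 450/700]
  550 → disc 3 (new)  [load 550/700]
  400 → disc 4 (new)  [load 400/700]
  600 → disc 5 (new)  [load 600/700]
  100 → disc 2  [load 550/700]
5 discs opened.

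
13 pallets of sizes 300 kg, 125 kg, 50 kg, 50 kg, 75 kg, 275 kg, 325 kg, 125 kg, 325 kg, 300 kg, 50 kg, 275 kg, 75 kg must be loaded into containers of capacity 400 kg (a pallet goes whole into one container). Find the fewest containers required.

6

Total = 325 + 325 + 300 + 300 + 275 + 275 + 125 + 125 + 75 + 75 + 50 + 50 + 50 = 2350 kg.
Lower bound: ⌈2350/400⌉ = 6 containers.
A packing using 6 containers:
  container 1: 325 + 75 = 400
  container 2: 325 + 75 = 400
  container 3: 300 + 50 + 50 = 400
  container 4: 300 + 50 = 350
  container 5: 275 + 125 = 400
  container 6: 275 + 125 = 400
This matches the lower bound, so 6 is optimal.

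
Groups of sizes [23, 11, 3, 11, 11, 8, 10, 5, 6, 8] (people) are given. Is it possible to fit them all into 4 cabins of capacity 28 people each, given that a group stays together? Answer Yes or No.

A valid assignment using 4 cabins:
  cabin 1: 23 + 5 = 28
  cabin 2: 11 + 11 + 6 = 28
  cabin 3: 11 + 10 + 3 = 24
  cabin 4: 8 + 8 = 16
Every load is within 28 people, so 4 cabins suffice.

Yes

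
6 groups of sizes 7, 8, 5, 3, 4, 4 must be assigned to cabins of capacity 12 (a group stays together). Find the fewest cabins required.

Total = 8 + 7 + 5 + 4 + 4 + 3 = 31.
Lower bound: ⌈31/12⌉ = 3 cabins.
A packing using 3 cabins:
  cabin 1: 8 + 4 = 12
  cabin 2: 7 + 5 = 12
  cabin 3: 4 + 3 = 7
This matches the lower bound, so 3 is optimal.

3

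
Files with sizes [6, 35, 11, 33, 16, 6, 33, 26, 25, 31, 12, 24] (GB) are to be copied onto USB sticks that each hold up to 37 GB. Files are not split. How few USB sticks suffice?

Total = 35 + 33 + 33 + 31 + 26 + 25 + 24 + 16 + 12 + 11 + 6 + 6 = 258 GB.
Lower bound: ⌈258/37⌉ = 7 USB sticks.
A packing using 8 USB sticks:
  USB stick 1: 35 = 35
  USB stick 2: 33 = 33
  USB stick 3: 33 = 33
  USB stick 4: 31 + 6 = 37
  USB stick 5: 26 + 11 = 37
  USB stick 6: 25 + 12 = 37
  USB stick 7: 24 + 6 = 30
  USB stick 8: 16 = 16
No arrangement into 7 USB sticks stays within capacity, so 8 is optimal.

8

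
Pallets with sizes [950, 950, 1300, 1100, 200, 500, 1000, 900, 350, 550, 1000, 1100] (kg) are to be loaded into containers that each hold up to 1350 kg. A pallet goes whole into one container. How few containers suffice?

9

Total = 1300 + 1100 + 1100 + 1000 + 1000 + 950 + 950 + 900 + 550 + 500 + 350 + 200 = 9900 kg.
Lower bound: ⌈9900/1350⌉ = 8 containers.
A packing using 9 containers:
  container 1: 1300 = 1300
  container 2: 1100 + 200 = 1300
  container 3: 1100 = 1100
  container 4: 1000 + 350 = 1350
  container 5: 1000 = 1000
  container 6: 950 = 950
  container 7: 950 = 950
  container 8: 900 = 900
  container 9: 550 + 500 = 1050
No arrangement into 8 containers stays within capacity, so 9 is optimal.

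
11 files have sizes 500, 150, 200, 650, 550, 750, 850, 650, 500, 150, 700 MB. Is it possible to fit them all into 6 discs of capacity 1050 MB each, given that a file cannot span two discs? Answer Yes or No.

Total = 5650 MB; ⌈5650/1050⌉ = 6.
The bound of 6 does not rule out 6, but exhaustive search shows no assignment into 6 discs of capacity 1050 MB exists — the minimum is 7.

No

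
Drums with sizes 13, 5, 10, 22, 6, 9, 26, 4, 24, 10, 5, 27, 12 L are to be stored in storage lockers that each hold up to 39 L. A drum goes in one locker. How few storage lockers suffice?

Total = 27 + 26 + 24 + 22 + 13 + 12 + 10 + 10 + 9 + 6 + 5 + 5 + 4 = 173 L.
Lower bound: ⌈173/39⌉ = 5 storage lockers.
A packing using 5 storage lockers:
  locker 1: 27 + 12 = 39
  locker 2: 26 + 13 = 39
  locker 3: 24 + 10 + 5 = 39
  locker 4: 22 + 10 + 6 = 38
  locker 5: 9 + 5 + 4 = 18
This matches the lower bound, so 5 is optimal.

5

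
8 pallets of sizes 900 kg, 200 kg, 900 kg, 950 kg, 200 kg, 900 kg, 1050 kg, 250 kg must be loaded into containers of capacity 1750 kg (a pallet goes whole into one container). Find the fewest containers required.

Total = 1050 + 950 + 900 + 900 + 900 + 250 + 200 + 200 = 5350 kg.
Lower bound: ⌈5350/1750⌉ = 4 containers.
Also, 5 pallets each exceed 875 kg, and no two of those can share a container, so at least 5 containers are needed.
A packing using 5 containers:
  container 1: 1050 + 250 + 200 + 200 = 1700
  container 2: 950 = 950
  container 3: 900 = 900
  container 4: 900 = 900
  container 5: 900 = 900
This matches the lower bound, so 5 is optimal.

5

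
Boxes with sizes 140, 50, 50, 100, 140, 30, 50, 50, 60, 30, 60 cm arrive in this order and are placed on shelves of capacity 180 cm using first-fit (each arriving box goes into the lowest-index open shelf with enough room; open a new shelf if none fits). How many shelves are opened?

5

  140 → shelf 1 (new)  [load 140/180]
  50 → shelf 2 (new)  [load 50/180]
  50 → shelf 2  [load 100/180]
  100 → shelf 3 (new)  [load 100/180]
  140 → shelf 4 (new)  [load 140/180]
  30 → shelf 1  [load 170/180]
  50 → shelf 2  [load 150/180]
  50 → shelf 3  [load 150/180]
  60 → shelf 5 (new)  [load 60/180]
  30 → shelf 2  [load 180/180]
  60 → shelf 5  [load 120/180]
5 shelves opened.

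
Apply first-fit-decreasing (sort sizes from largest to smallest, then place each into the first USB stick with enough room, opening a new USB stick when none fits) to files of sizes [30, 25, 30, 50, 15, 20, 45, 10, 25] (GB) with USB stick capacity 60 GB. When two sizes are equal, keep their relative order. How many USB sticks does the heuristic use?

Sorted descending: 50, 45, 30, 30, 25, 25, 20, 15, 10.
  50 → USB stick 1 (new)  [load 50/60]
  45 → USB stick 2 (new)  [load 45/60]
  30 → USB stick 3 (new)  [load 30/60]
  30 → USB stick 3  [load 60/60]
  25 → USB stick 4 (new)  [load 25/60]
  25 → USB stick 4  [load 50/60]
  20 → USB stick 5 (new)  [load 20/60]
  15 → USB stick 2  [load 60/60]
  10 → USB stick 1  [load 60/60]
5 USB sticks opened.

5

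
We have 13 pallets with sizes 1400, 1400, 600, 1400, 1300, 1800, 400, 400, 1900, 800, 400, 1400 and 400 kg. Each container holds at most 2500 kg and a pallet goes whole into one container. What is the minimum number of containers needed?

Total = 1900 + 1800 + 1400 + 1400 + 1400 + 1400 + 1300 + 800 + 600 + 400 + 400 + 400 + 400 = 13600 kg.
Lower bound: ⌈13600/2500⌉ = 6 containers.
Also, 7 pallets each exceed 1250 kg, and no two of those can share a container, so at least 7 containers are needed.
A packing using 7 containers:
  container 1: 1900 + 600 = 2500
  container 2: 1800 + 400 = 2200
  container 3: 1400 + 800 = 2200
  container 4: 1400 + 400 + 400 = 2200
  container 5: 1400 + 400 = 1800
  container 6: 1400 = 1400
  container 7: 1300 = 1300
This matches the lower bound, so 7 is optimal.

7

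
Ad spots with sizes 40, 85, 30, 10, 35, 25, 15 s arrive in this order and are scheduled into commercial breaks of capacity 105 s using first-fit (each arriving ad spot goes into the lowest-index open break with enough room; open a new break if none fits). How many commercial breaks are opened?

  40 → break 1 (new)  [load 40/105]
  85 → break 2 (new)  [load 85/105]
  30 → break 1  [load 70/105]
  10 → break 1  [load 80/105]
  35 → break 3 (new)  [load 35/105]
  25 → break 1  [load 105/105]
  15 → break 2  [load 100/105]
3 commercial breaks opened.

3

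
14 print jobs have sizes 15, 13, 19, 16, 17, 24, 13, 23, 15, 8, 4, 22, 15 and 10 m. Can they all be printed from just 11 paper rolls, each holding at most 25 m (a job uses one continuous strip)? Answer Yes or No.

Yes

A valid assignment using 11 paper rolls:
  roll 1: 24 = 24
  roll 2: 23 = 23
  roll 3: 22 = 22
  roll 4: 19 + 4 = 23
  roll 5: 17 + 8 = 25
  roll 6: 16 = 16
  roll 7: 15 + 10 = 25
  roll 8: 15 = 15
  roll 9: 15 = 15
  roll 10: 13 = 13
  roll 11: 13 = 13
Every load is within 25 m, so 11 paper rolls suffice.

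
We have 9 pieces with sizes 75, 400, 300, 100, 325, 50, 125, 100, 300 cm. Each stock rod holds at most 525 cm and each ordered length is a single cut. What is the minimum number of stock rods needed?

Total = 400 + 325 + 300 + 300 + 125 + 100 + 100 + 75 + 50 = 1775 cm.
Lower bound: ⌈1775/525⌉ = 4 stock rods.
A packing using 4 stock rods:
  stock rod 1: 400 + 125 = 525
  stock rod 2: 325 + 100 + 100 = 525
  stock rod 3: 300 + 75 + 50 = 425
  stock rod 4: 300 = 300
This matches the lower bound, so 4 is optimal.

4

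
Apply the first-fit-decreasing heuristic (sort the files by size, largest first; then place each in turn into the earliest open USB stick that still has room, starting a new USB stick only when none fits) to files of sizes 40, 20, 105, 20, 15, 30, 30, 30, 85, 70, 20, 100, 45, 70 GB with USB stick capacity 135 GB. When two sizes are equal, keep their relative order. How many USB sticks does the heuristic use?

Sorted descending: 105, 100, 85, 70, 70, 45, 40, 30, 30, 30, 20, 20, 20, 15.
  105 → USB stick 1 (new)  [load 105/135]
  100 → USB stick 2 (new)  [load 100/135]
  85 → USB stick 3 (new)  [load 85/135]
  70 → USB stick 4 (new)  [load 70/135]
  70 → USB stick 5 (new)  [load 70/135]
  45 → USB stick 3  [load 130/135]
  40 → USB stick 4  [load 110/135]
  30 → USB stick 1  [load 135/135]
  30 → USB stick 2  [load 130/135]
  30 → USB stick 5  [load 100/135]
  20 → USB stick 4  [load 130/135]
  20 → USB stick 5  [load 120/135]
  20 → USB stick 6 (new)  [load 20/135]
  15 → USB stick 5  [load 135/135]
6 USB sticks opened.

6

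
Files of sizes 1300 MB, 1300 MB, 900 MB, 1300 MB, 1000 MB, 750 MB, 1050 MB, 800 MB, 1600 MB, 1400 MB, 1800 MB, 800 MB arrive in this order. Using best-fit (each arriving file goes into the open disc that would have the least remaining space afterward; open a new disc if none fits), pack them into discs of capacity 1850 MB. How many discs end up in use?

9

  1300 → disc 1 (new)  [load 1300/1850]
  1300 → disc 2 (new)  [load 1300/1850]
  900 → disc 3 (new)  [load 900/1850]
  1300 → disc 4 (new)  [load 1300/1850]
  1000 → disc 5 (new)  [load 1000/1850]
  750 → disc 5  [load 1750/1850]
  1050 → disc 6 (new)  [load 1050/1850]
  800 → disc 6  [load 1850/1850]
  1600 → disc 7 (new)  [load 1600/1850]
  1400 → disc 8 (new)  [load 1400/1850]
  1800 → disc 9 (new)  [load 1800/1850]
  800 → disc 3  [load 1700/1850]
9 discs opened.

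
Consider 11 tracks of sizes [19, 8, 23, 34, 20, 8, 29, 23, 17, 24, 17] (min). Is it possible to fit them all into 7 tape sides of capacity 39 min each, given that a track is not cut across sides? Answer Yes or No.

A valid assignment using 7 tape sides:
  side 1: 34 = 34
  side 2: 29 + 8 = 37
  side 3: 24 + 8 = 32
  side 4: 23 = 23
  side 5: 23 = 23
  side 6: 20 + 19 = 39
  side 7: 17 + 17 = 34
Every load is within 39 min, so 7 tape sides suffice.

Yes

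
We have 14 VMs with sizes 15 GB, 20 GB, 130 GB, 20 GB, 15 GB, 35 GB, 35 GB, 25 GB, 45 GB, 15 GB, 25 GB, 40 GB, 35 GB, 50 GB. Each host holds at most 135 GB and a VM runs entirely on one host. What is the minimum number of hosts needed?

4

Total = 130 + 50 + 45 + 40 + 35 + 35 + 35 + 25 + 25 + 20 + 20 + 15 + 15 + 15 = 505 GB.
Lower bound: ⌈505/135⌉ = 4 hosts.
A packing using 4 hosts:
  host 1: 130 = 130
  host 2: 50 + 45 + 40 = 135
  host 3: 35 + 35 + 35 + 25 = 130
  host 4: 25 + 20 + 20 + 15 + 15 + 15 = 110
This matches the lower bound, so 4 is optimal.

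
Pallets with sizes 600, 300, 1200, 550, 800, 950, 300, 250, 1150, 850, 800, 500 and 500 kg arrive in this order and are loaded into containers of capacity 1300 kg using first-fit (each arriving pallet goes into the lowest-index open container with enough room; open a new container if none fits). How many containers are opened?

  600 → container 1 (new)  [load 600/1300]
  300 → container 1  [load 900/1300]
  1200 → container 2 (new)  [load 1200/1300]
  550 → container 3 (new)  [load 550/1300]
  800 → container 4 (new)  [load 800/1300]
  950 → container 5 (new)  [load 950/1300]
  300 → container 1  [load 1200/1300]
  250 → container 3  [load 800/1300]
  1150 → container 6 (new)  [load 1150/1300]
  850 → container 7 (new)  [load 850/1300]
  800 → container 8 (new)  [load 800/1300]
  500 → container 3  [load 1300/1300]
  500 → container 4  [load 1300/1300]
8 containers opened.

8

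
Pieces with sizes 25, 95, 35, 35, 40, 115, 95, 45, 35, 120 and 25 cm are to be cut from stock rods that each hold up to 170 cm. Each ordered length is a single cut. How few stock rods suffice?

4

Total = 120 + 115 + 95 + 95 + 45 + 40 + 35 + 35 + 35 + 25 + 25 = 665 cm.
Lower bound: ⌈665/170⌉ = 4 stock rods.
A packing using 4 stock rods:
  stock rod 1: 120 + 45 = 165
  stock rod 2: 115 + 25 + 25 = 165
  stock rod 3: 95 + 40 + 35 = 170
  stock rod 4: 95 + 35 + 35 = 165
This matches the lower bound, so 4 is optimal.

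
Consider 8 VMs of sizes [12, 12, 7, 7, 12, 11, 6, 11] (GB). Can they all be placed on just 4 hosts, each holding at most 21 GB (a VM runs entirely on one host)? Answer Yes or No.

Total = 78 GB; ⌈78/21⌉ = 4.
5 VMs each exceed half the capacity and cannot share a host, forcing at least 5 hosts.
At least 5 hosts are required, but only 4 are allowed.

No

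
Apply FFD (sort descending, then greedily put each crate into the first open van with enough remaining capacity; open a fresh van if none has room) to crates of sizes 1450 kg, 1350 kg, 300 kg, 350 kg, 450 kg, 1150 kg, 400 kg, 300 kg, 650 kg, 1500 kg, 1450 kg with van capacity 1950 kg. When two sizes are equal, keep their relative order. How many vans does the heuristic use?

Sorted descending: 1500, 1450, 1450, 1350, 1150, 650, 450, 400, 350, 300, 300.
  1500 → van 1 (new)  [load 1500/1950]
  1450 → van 2 (new)  [load 1450/1950]
  1450 → van 3 (new)  [load 1450/1950]
  1350 → van 4 (new)  [load 1350/1950]
  1150 → van 5 (new)  [load 1150/1950]
  650 → van 5  [load 1800/1950]
  450 → van 1  [load 1950/1950]
  400 → van 2  [load 1850/1950]
  350 → van 3  [load 1800/1950]
  300 → van 4  [load 1650/1950]
  300 → van 4  [load 1950/1950]
5 vans opened.

5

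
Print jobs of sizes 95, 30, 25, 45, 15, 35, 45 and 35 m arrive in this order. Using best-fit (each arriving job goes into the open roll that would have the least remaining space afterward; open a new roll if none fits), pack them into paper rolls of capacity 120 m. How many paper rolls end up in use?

  95 → roll 1 (new)  [load 95/120]
  30 → roll 2 (new)  [load 30/120]
  25 → roll 1  [load 120/120]
  45 → roll 2  [load 75/120]
  15 → roll 2  [load 90/120]
  35 → roll 3 (new)  [load 35/120]
  45 → roll 3  [load 80/120]
  35 → roll 3  [load 115/120]
3 paper rolls opened.

3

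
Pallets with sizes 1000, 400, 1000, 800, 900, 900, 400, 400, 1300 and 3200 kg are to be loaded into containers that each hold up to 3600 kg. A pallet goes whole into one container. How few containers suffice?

3

Total = 3200 + 1300 + 1000 + 1000 + 900 + 900 + 800 + 400 + 400 + 400 = 10300 kg.
Lower bound: ⌈10300/3600⌉ = 3 containers.
A packing using 3 containers:
  container 1: 3200 + 400 = 3600
  container 2: 1300 + 1000 + 1000 = 3300
  container 3: 900 + 900 + 800 + 400 + 400 = 3400
This matches the lower bound, so 3 is optimal.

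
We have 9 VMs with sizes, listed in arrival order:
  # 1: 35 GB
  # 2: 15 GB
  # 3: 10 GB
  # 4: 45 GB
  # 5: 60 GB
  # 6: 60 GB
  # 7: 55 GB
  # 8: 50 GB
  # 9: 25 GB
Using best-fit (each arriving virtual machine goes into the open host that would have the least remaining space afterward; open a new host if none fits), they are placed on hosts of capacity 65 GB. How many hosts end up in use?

7

  35 → host 1 (new)  [load 35/65]
  15 → host 1  [load 50/65]
  10 → host 1  [load 60/65]
  45 → host 2 (new)  [load 45/65]
  60 → host 3 (new)  [load 60/65]
  60 → host 4 (new)  [load 60/65]
  55 → host 5 (new)  [load 55/65]
  50 → host 6 (new)  [load 50/65]
  25 → host 7 (new)  [load 25/65]
7 hosts opened.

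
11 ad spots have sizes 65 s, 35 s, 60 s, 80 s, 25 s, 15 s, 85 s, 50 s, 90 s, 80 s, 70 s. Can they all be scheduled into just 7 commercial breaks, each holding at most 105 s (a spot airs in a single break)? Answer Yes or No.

No

Total = 655 s; ⌈655/105⌉ = 7.
The bound of 7 does not rule out 7, but exhaustive search shows no assignment into 7 commercial breaks of capacity 105 s exists — the minimum is 8.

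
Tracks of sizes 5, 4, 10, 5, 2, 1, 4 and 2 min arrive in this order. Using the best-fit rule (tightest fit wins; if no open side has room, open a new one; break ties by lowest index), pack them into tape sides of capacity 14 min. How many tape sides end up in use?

3

  5 → side 1 (new)  [load 5/14]
  4 → side 1  [load 9/14]
  10 → side 2 (new)  [load 10/14]
  5 → side 1  [load 14/14]
  2 → side 2  [load 12/14]
  1 → side 2  [load 13/14]
  4 → side 3 (new)  [load 4/14]
  2 → side 3  [load 6/14]
3 tape sides opened.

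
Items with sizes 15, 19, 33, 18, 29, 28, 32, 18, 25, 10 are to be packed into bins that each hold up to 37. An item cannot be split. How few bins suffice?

Total = 33 + 32 + 29 + 28 + 25 + 19 + 18 + 18 + 15 + 10 = 227.
Lower bound: ⌈227/37⌉ = 7 bins.
A packing using 7 bins:
  bin 1: 33 = 33
  bin 2: 32 = 32
  bin 3: 29 = 29
  bin 4: 28 = 28
  bin 5: 25 + 10 = 35
  bin 6: 19 + 18 = 37
  bin 7: 18 + 15 = 33
This matches the lower bound, so 7 is optimal.

7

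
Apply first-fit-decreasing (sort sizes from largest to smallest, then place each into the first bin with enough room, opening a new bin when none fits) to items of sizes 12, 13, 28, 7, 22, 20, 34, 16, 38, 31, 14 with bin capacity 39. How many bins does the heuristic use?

Sorted descending: 38, 34, 31, 28, 22, 20, 16, 14, 13, 12, 7.
  38 → bin 1 (new)  [load 38/39]
  34 → bin 2 (new)  [load 34/39]
  31 → bin 3 (new)  [load 31/39]
  28 → bin 4 (new)  [load 28/39]
  22 → bin 5 (new)  [load 22/39]
  20 → bin 6 (new)  [load 20/39]
  16 → bin 5  [load 38/39]
  14 → bin 6  [load 34/39]
  13 → bin 7 (new)  [load 13/39]
  12 → bin 7  [load 25/39]
  7 → bin 3  [load 38/39]
7 bins opened.

7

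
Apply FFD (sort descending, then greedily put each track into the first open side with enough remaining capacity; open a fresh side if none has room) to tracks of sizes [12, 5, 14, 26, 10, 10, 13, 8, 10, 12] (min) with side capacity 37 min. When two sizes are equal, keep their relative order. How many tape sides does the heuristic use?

4

Sorted descending: 26, 14, 13, 12, 12, 10, 10, 10, 8, 5.
  26 → side 1 (new)  [load 26/37]
  14 → side 2 (new)  [load 14/37]
  13 → side 2  [load 27/37]
  12 → side 3 (new)  [load 12/37]
  12 → side 3  [load 24/37]
  10 → side 1  [load 36/37]
  10 → side 2  [load 37/37]
  10 → side 3  [load 34/37]
  8 → side 4 (new)  [load 8/37]
  5 → side 4  [load 13/37]
4 tape sides opened.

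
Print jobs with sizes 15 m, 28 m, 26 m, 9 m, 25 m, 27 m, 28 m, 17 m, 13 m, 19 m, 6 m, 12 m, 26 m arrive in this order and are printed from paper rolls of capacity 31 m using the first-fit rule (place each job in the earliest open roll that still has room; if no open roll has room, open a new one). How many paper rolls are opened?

  15 → roll 1 (new)  [load 15/31]
  28 → roll 2 (new)  [load 28/31]
  26 → roll 3 (new)  [load 26/31]
  9 → roll 1  [load 24/31]
  25 → roll 4 (new)  [load 25/31]
  27 → roll 5 (new)  [load 27/31]
  28 → roll 6 (new)  [load 28/31]
  17 → roll 7 (new)  [load 17/31]
  13 → roll 7  [load 30/31]
  19 → roll 8 (new)  [load 19/31]
  6 → roll 1  [load 30/31]
  12 → roll 8  [load 31/31]
  26 → roll 9 (new)  [load 26/31]
9 paper rolls opened.

9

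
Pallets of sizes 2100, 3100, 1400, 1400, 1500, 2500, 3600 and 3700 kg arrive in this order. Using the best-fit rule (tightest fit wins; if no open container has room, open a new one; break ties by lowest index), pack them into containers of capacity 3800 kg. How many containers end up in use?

  2100 → container 1 (new)  [load 2100/3800]
  3100 → container 2 (new)  [load 3100/3800]
  1400 → container 1  [load 3500/3800]
  1400 → container 3 (new)  [load 1400/3800]
  1500 → container 3  [load 2900/3800]
  2500 → container 4 (new)  [load 2500/3800]
  3600 → container 5 (new)  [load 3600/3800]
  3700 → container 6 (new)  [load 3700/3800]
6 containers opened.

6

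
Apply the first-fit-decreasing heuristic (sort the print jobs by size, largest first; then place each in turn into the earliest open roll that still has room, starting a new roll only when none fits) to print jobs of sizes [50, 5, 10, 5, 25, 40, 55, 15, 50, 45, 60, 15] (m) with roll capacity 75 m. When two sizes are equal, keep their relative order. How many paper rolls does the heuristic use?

Sorted descending: 60, 55, 50, 50, 45, 40, 25, 15, 15, 10, 5, 5.
  60 → roll 1 (new)  [load 60/75]
  55 → roll 2 (new)  [load 55/75]
  50 → roll 3 (new)  [load 50/75]
  50 → roll 4 (new)  [load 50/75]
  45 → roll 5 (new)  [load 45/75]
  40 → roll 6 (new)  [load 40/75]
  25 → roll 3  [load 75/75]
  15 → roll 1  [load 75/75]
  15 → roll 2  [load 70/75]
  10 → roll 4  [load 60/75]
  5 → roll 2  [load 75/75]
  5 → roll 4  [load 65/75]
6 paper rolls opened.

6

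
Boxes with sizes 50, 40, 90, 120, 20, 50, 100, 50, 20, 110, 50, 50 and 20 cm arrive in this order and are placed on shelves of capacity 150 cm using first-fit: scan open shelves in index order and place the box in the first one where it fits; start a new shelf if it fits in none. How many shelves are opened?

6

  50 → shelf 1 (new)  [load 50/150]
  40 → shelf 1  [load 90/150]
  90 → shelf 2 (new)  [load 90/150]
  120 → shelf 3 (new)  [load 120/150]
  20 → shelf 1  [load 110/150]
  50 → shelf 2  [load 140/150]
  100 → shelf 4 (new)  [load 100/150]
  50 → shelf 4  [load 150/150]
  20 → shelf 1  [load 130/150]
  110 → shelf 5 (new)  [load 110/150]
  50 → shelf 6 (new)  [load 50/150]
  50 → shelf 6  [load 100/150]
  20 → shelf 1  [load 150/150]
6 shelves opened.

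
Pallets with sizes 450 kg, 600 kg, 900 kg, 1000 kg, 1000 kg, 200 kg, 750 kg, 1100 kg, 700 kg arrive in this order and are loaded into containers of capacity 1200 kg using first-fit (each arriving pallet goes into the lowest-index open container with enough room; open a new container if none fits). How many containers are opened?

7

  450 → container 1 (new)  [load 450/1200]
  600 → container 1  [load 1050/1200]
  900 → container 2 (new)  [load 900/1200]
  1000 → container 3 (new)  [load 1000/1200]
  1000 → container 4 (new)  [load 1000/1200]
  200 → container 2  [load 1100/1200]
  750 → container 5 (new)  [load 750/1200]
  1100 → container 6 (new)  [load 1100/1200]
  700 → container 7 (new)  [load 700/1200]
7 containers opened.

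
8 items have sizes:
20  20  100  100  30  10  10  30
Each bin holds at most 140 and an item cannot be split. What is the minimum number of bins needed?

Total = 100 + 100 + 30 + 30 + 20 + 20 + 10 + 10 = 320.
Lower bound: ⌈320/140⌉ = 3 bins.
A packing using 3 bins:
  bin 1: 100 + 30 + 10 = 140
  bin 2: 100 + 30 + 10 = 140
  bin 3: 20 + 20 = 40
This matches the lower bound, so 3 is optimal.

3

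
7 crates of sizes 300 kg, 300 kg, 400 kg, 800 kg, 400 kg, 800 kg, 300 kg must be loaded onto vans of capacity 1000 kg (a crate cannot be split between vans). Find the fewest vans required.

4

Total = 800 + 800 + 400 + 400 + 300 + 300 + 300 = 3300 kg.
Lower bound: ⌈3300/1000⌉ = 4 vans.
A packing using 4 vans:
  van 1: 800 = 800
  van 2: 800 = 800
  van 3: 400 + 400 = 800
  van 4: 300 + 300 + 300 = 900
This matches the lower bound, so 4 is optimal.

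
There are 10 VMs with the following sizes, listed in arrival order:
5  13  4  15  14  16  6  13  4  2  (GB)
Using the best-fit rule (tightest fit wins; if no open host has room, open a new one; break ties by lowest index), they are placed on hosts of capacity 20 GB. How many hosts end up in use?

  5 → host 1 (new)  [load 5/20]
  13 → host 1  [load 18/20]
  4 → host 2 (new)  [load 4/20]
  15 → host 2  [load 19/20]
  14 → host 3 (new)  [load 14/20]
  16 → host 4 (new)  [load 16/20]
  6 → host 3  [load 20/20]
  13 → host 5 (new)  [load 13/20]
  4 → host 4  [load 20/20]
  2 → host 1  [load 20/20]
5 hosts opened.

5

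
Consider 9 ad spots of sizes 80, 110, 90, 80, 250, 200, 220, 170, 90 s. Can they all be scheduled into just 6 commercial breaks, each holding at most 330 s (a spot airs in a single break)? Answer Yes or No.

A valid assignment using 5 commercial breaks:
  break 1: 250 + 80 = 330
  break 2: 220 + 110 = 330
  break 3: 200 + 90 = 290
  break 4: 170 + 90 = 260
  break 5: 80 = 80
That uses only 5 ≤ 6, so 6 commercial breaks are enough.

Yes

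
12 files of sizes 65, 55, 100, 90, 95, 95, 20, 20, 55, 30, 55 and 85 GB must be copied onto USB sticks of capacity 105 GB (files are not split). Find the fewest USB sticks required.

9

Total = 100 + 95 + 95 + 90 + 85 + 65 + 55 + 55 + 55 + 30 + 20 + 20 = 765 GB.
Lower bound: ⌈765/105⌉ = 8 USB sticks.
Also, 9 files each exceed 105/2 GB, and no two of those can share a USB stick, so at least 9 USB sticks are needed.
A packing using 9 USB sticks:
  USB stick 1: 100 = 100
  USB stick 2: 95 = 95
  USB stick 3: 95 = 95
  USB stick 4: 90 = 90
  USB stick 5: 85 + 20 = 105
  USB stick 6: 65 + 30 = 95
  USB stick 7: 55 + 20 = 75
  USB stick 8: 55 = 55
  USB stick 9: 55 = 55
This matches the lower bound, so 9 is optimal.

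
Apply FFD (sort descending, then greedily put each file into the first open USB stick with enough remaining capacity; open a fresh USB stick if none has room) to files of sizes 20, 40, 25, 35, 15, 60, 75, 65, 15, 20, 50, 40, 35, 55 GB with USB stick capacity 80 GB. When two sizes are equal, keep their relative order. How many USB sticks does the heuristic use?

8

Sorted descending: 75, 65, 60, 55, 50, 40, 40, 35, 35, 25, 20, 20, 15, 15.
  75 → USB stick 1 (new)  [load 75/80]
  65 → USB stick 2 (new)  [load 65/80]
  60 → USB stick 3 (new)  [load 60/80]
  55 → USB stick 4 (new)  [load 55/80]
  50 → USB stick 5 (new)  [load 50/80]
  40 → USB stick 6 (new)  [load 40/80]
  40 → USB stick 6  [load 80/80]
  35 → USB stick 7 (new)  [load 35/80]
  35 → USB stick 7  [load 70/80]
  25 → USB stick 4  [load 80/80]
  20 → USB stick 3  [load 80/80]
  20 → USB stick 5  [load 70/80]
  15 → USB stick 2  [load 80/80]
  15 → USB stick 8 (new)  [load 15/80]
8 USB sticks opened.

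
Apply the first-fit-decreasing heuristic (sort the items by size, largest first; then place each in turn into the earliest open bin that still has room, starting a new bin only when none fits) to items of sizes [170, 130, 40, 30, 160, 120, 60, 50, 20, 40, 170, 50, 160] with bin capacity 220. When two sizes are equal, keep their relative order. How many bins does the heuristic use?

6

Sorted descending: 170, 170, 160, 160, 130, 120, 60, 50, 50, 40, 40, 30, 20.
  170 → bin 1 (new)  [load 170/220]
  170 → bin 2 (new)  [load 170/220]
  160 → bin 3 (new)  [load 160/220]
  160 → bin 4 (new)  [load 160/220]
  130 → bin 5 (new)  [load 130/220]
  120 → bin 6 (new)  [load 120/220]
  60 → bin 3  [load 220/220]
  50 → bin 1  [load 220/220]
  50 → bin 2  [load 220/220]
  40 → bin 4  [load 200/220]
  40 → bin 5  [load 170/220]
  30 → bin 5  [load 200/220]
  20 → bin 4  [load 220/220]
6 bins opened.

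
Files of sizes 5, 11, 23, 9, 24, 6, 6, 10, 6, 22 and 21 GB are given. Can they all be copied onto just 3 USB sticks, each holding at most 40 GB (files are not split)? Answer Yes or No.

Total = 143 GB; ⌈143/40⌉ = 4.
At least 4 USB sticks are required, but only 3 are allowed.

No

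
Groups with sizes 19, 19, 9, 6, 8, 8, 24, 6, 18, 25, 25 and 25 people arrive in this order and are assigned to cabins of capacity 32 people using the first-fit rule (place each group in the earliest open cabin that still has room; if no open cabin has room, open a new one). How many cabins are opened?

8

  19 → cabin 1 (new)  [load 19/32]
  19 → cabin 2 (new)  [load 19/32]
  9 → cabin 1  [load 28/32]
  6 → cabin 2  [load 25/32]
  8 → cabin 3 (new)  [load 8/32]
  8 → cabin 3  [load 16/32]
  24 → cabin 4 (new)  [load 24/32]
  6 → cabin 2  [load 31/32]
  18 → cabin 5 (new)  [load 18/32]
  25 → cabin 6 (new)  [load 25/32]
  25 → cabin 7 (new)  [load 25/32]
  25 → cabin 8 (new)  [load 25/32]
8 cabins opened.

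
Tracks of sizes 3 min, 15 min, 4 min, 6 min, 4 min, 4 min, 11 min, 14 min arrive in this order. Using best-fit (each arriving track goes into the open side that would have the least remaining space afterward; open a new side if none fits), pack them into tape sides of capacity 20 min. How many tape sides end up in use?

4

  3 → side 1 (new)  [load 3/20]
  15 → side 1  [load 18/20]
  4 → side 2 (new)  [load 4/20]
  6 → side 2  [load 10/20]
  4 → side 2  [load 14/20]
  4 → side 2  [load 18/20]
  11 → side 3 (new)  [load 11/20]
  14 → side 4 (new)  [load 14/20]
4 tape sides opened.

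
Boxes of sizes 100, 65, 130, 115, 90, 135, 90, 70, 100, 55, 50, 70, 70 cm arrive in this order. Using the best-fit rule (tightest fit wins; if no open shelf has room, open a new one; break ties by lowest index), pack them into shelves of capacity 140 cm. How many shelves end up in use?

  100 → shelf 1 (new)  [load 100/140]
  65 → shelf 2 (new)  [load 65/140]
  130 → shelf 3 (new)  [load 130/140]
  115 → shelf 4 (new)  [load 115/140]
  90 → shelf 5 (new)  [load 90/140]
  135 → shelf 6 (new)  [load 135/140]
  90 → shelf 7 (new)  [load 90/140]
  70 → shelf 2  [load 135/140]
  100 → shelf 8 (new)  [load 100/140]
  55 → shelf 9 (new)  [load 55/140]
  50 → shelf 5  [load 140/140]
  70 → shelf 9  [load 125/140]
  70 → shelf 10 (new)  [load 70/140]
10 shelves opened.

10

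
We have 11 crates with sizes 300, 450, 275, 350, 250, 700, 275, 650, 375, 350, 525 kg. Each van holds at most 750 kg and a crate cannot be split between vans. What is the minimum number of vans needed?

Total = 700 + 650 + 525 + 450 + 375 + 350 + 350 + 300 + 275 + 275 + 250 = 4500 kg.
Lower bound: ⌈4500/750⌉ = 6 vans.
A packing using 7 vans:
  van 1: 700 = 700
  van 2: 650 = 650
  van 3: 525 = 525
  van 4: 450 + 300 = 750
  van 5: 375 + 350 = 725
  van 6: 350 + 275 = 625
  van 7: 275 + 250 = 525
No arrangement into 6 vans stays within capacity, so 7 is optimal.

7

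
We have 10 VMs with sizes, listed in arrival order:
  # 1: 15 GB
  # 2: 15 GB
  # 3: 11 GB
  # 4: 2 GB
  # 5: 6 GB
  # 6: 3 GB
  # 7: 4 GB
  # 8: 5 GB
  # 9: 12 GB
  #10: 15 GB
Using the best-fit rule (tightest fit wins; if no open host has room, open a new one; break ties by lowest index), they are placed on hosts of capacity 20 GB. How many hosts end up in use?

5

  15 → host 1 (new)  [load 15/20]
  15 → host 2 (new)  [load 15/20]
  11 → host 3 (new)  [load 11/20]
  2 → host 1  [load 17/20]
  6 → host 3  [load 17/20]
  3 → host 1  [load 20/20]
  4 → host 2  [load 19/20]
  5 → host 4 (new)  [load 5/20]
  12 → host 4  [load 17/20]
  15 → host 5 (new)  [load 15/20]
5 hosts opened.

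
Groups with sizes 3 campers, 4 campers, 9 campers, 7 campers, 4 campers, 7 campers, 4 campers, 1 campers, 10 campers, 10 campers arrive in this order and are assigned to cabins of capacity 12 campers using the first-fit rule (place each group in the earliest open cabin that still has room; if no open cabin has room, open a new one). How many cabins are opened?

6

  3 → cabin 1 (new)  [load 3/12]
  4 → cabin 1  [load 7/12]
  9 → cabin 2 (new)  [load 9/12]
  7 → cabin 3 (new)  [load 7/12]
  4 → cabin 1  [load 11/12]
  7 → cabin 4 (new)  [load 7/12]
  4 → cabin 3  [load 11/12]
  1 → cabin 1  [load 12/12]
  10 → cabin 5 (new)  [load 10/12]
  10 → cabin 6 (new)  [load 10/12]
6 cabins opened.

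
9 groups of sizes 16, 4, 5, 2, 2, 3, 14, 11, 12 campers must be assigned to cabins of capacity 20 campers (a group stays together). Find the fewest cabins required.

Total = 16 + 14 + 12 + 11 + 5 + 4 + 3 + 2 + 2 = 69 campers.
Lower bound: ⌈69/20⌉ = 4 cabins.
A packing using 4 cabins:
  cabin 1: 16 + 4 = 20
  cabin 2: 14 + 5 = 19
  cabin 3: 12 + 3 + 2 + 2 = 19
  cabin 4: 11 = 11
This matches the lower bound, so 4 is optimal.

4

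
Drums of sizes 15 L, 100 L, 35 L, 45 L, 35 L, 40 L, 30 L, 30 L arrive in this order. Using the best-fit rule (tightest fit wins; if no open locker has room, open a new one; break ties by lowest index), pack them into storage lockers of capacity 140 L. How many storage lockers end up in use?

3

  15 → locker 1 (new)  [load 15/140]
  100 → locker 1  [load 115/140]
  35 → locker 2 (new)  [load 35/140]
  45 → locker 2  [load 80/140]
  35 → locker 2  [load 115/140]
  40 → locker 3 (new)  [load 40/140]
  30 → locker 3  [load 70/140]
  30 → locker 3  [load 100/140]
3 storage lockers opened.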